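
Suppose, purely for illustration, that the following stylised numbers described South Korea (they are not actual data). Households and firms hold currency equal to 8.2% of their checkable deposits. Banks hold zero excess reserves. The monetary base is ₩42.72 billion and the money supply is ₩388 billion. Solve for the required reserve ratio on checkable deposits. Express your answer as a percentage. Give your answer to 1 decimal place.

Using m = M/MB = 388/42.72 ≈ 9.082397. Since m = (1 + c)/(c + rr + e), the denominator satisfies c + rr + e = (1 + c)/m = (1 + 0.082) / 9.082397 ≈ 0.119132.
With c = 0.082 and e = 0, the required reserve ratio on checkable deposits is 0.119132 − 0.082 − 0 = 0.037132.

3.7%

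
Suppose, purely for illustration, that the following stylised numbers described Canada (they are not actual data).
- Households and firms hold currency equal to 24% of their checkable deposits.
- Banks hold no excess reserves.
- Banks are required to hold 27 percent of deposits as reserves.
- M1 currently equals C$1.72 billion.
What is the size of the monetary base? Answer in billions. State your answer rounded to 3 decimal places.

C$0.707 billion

The money multiplier is m = (1 + c) / (rr + c) = (1 + 0.24) / (0.27 + 0.24) ≈ 2.43137.
MB = M / m = 1.72 / 2.43137 ≈ 0.7074 billion.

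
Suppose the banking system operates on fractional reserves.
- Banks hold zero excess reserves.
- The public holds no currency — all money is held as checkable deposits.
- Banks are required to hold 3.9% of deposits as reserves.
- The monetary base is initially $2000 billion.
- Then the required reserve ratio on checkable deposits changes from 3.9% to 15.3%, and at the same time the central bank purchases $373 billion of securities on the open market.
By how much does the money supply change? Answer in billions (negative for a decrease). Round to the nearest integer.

Before: m₁ = 1 / (0.039) ≈ 25.64103, MB₁ = 2000, so M₁ = 25.64103 × 2000 = 51282.06 billion.
After: m₂ = 1 / (0.153) ≈ 6.53595, MB₂ = 2000 + 373 = 2373, so M₂ = 6.53595 × 2373 ≈ 15509.8093 billion.
ΔM = M₂ − M₁ = 15509.8093 − 51282.06 = -35772.2507 billion.

-35772 billion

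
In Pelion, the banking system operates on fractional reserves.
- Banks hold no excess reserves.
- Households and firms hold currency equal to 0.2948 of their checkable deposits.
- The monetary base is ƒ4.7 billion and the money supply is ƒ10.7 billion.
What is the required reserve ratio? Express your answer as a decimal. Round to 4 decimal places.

0.2739

Using m = M/MB = 10.7/4.7 ≈ 2.276596. Since m = (1 + c)/(c + rr + e), the denominator satisfies c + rr + e = (1 + c)/m = (1 + 0.2948) / 2.276596 ≈ 0.568744.
With c = 0.2948 and e = 0, the required reserve ratio is 0.568744 − 0.2948 − 0 = 0.273944.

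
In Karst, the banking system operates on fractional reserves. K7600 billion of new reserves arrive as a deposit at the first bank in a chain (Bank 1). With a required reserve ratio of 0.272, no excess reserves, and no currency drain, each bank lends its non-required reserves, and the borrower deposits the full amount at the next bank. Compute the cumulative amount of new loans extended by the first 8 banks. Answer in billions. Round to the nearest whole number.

K18736 billion

Bank i lends (1 − rr)^i of the original deposit: Bank 1 lends 7600·0.7280 = 5532.8000, Bank 2 lends 7600·0.7280² = 4027.8784, and so on.
Summing a geometric series: total = 7600·[0.7280·(1 − 0.7280^8) / (1 − 0.7280)] ≈ 18736.3536 billion.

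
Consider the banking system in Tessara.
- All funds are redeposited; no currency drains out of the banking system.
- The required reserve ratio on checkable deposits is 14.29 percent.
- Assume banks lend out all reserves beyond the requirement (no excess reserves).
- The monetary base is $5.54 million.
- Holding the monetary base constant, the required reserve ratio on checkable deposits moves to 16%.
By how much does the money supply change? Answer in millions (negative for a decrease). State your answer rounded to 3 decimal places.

-4.143 million

Initially m₁ = 1 / (0.1429) ≈ 6.99790, so M₁ = 6.99790 × 5.54 ≈ 38.7684 million.
After the change m₂ = 1 / (0.16) = 6.25, so M₂ = 6.25 × 5.54 = 34.625 million.
ΔM = M₂ − M₁ = 34.625 − 38.7684 = -4.1434 million.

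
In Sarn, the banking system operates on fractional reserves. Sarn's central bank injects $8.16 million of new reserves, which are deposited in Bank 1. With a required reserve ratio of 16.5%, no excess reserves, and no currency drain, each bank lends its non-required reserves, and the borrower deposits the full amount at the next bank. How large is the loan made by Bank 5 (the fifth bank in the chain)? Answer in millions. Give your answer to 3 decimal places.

Each bank lends a fraction (1 − rr) = 0.8350 of the deposit it receives, so Bank 5 receives 8.16·0.8350^4 and lends 8.16·0.8350^5 ≈ 3.3122 million.

$3.312 million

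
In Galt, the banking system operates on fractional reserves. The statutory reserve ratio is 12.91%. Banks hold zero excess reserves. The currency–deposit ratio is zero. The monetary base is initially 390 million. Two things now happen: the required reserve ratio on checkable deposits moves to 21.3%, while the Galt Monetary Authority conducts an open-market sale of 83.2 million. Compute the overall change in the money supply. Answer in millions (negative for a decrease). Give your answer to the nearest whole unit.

-1581 million

Before: m₁ = 1 / (0.1291) ≈ 7.7459, MB₁ = 390, so M₁ = 7.7459 × 390 = 3020.901 million.
After: m₂ = 1 / (0.213) ≈ 4.6948, MB₂ = 390 − 83.2 = 306.8, so M₂ = 4.6948 × 306.8 ≈ 1440.3646 million.
ΔM = M₂ − M₁ = 1440.3646 − 3020.901 = -1580.5364 million.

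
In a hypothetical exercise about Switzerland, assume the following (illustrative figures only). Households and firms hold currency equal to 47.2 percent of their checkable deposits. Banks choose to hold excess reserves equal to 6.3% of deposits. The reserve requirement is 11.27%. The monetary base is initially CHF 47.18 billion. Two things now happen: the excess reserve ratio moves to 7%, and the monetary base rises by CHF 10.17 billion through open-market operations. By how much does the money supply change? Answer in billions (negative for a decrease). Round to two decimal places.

CHF 21.72 billion

Before: m₁ = (1 + 0.472) / (0.1127 + 0.063 + 0.472) ≈ 2.27266, MB₁ = 47.18, so M₁ = 2.27266 × 47.18 ≈ 107.2241 billion.
After: m₂ = (1 + 0.472) / (0.1127 + 0.07 + 0.472) ≈ 2.24836, MB₂ = 47.18 + 10.17 = 57.35, so M₂ = 2.24836 × 57.35 ≈ 128.9434 billion.
ΔM = M₂ − M₁ = 128.9434 − 107.2241 = 21.7193 billion.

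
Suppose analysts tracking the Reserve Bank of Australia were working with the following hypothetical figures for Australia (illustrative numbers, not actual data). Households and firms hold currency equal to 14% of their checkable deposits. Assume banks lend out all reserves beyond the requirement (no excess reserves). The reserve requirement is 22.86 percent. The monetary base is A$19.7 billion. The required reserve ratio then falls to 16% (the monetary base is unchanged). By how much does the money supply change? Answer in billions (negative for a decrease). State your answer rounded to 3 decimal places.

A$13.932 billion

Initially m₁ = (1 + 0.14) / (0.2286 + 0.14) ≈ 3.092784, so M₁ = 3.092784 × 19.7 ≈ 60.9278 billion.
After the change m₂ = (1 + 0.14) / (0.16 + 0.14) = 3.8, so M₂ = 3.8 × 19.7 = 74.86 billion.
ΔM = M₂ − M₁ = 74.86 − 60.9278 = 13.9322 billion.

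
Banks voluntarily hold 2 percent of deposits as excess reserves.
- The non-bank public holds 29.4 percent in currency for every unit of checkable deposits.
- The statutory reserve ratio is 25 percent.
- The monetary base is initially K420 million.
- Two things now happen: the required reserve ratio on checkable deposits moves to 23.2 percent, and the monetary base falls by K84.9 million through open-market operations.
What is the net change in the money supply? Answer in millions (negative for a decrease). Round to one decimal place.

Before: m₁ = (1 + 0.294) / (0.25 + 0.02 + 0.294) ≈ 2.29433, MB₁ = 420, so M₁ = 2.29433 × 420 = 963.6186 million.
After: m₂ = (1 + 0.294) / (0.232 + 0.02 + 0.294) ≈ 2.36996, MB₂ = 420 − 84.9 = 335.1, so M₂ = 2.36996 × 335.1 ≈ 794.1736 million.
ΔM = M₂ − M₁ = 794.1736 − 963.6186 = -169.445 million.

-169.4 million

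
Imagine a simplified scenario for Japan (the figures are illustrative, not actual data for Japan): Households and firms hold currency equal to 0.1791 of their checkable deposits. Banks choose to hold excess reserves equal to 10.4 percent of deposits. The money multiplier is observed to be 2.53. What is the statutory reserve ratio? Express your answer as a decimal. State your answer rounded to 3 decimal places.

0.183

Using m = 2.53. Since m = (1 + c)/(c + rr + e), the denominator satisfies c + rr + e = (1 + c)/m = (1 + 0.1791) / 2.53 ≈ 0.466047.
With c = 0.1791 and e = 0.104, the statutory reserve ratio is 0.466047 − 0.1791 − 0.104 = 0.182947.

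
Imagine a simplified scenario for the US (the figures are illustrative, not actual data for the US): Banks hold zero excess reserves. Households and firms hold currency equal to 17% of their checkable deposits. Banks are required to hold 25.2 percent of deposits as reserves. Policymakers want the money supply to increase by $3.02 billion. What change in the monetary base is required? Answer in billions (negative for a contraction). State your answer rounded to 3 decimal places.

The money multiplier is m = (1 + c) / (rr + c) = (1 + 0.17) / (0.252 + 0.17) ≈ 2.77251.
ΔMB = ΔM / m = (+3.02) / 2.77251 ≈ 1.0893 billion.

$1.089 billion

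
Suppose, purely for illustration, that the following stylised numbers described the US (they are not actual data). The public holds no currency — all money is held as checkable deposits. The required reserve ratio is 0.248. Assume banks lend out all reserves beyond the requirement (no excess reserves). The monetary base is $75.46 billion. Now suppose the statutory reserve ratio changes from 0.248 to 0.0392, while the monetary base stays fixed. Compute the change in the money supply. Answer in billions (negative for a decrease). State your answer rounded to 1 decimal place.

$1620.7 billion

Initially m₁ = 1 / (0.248) ≈ 4.0323, so M₁ = 4.0323 × 75.46 ≈ 304.2774 billion.
After the change m₂ = 1 / (0.0392) ≈ 25.5102, so M₂ = 25.5102 × 75.46 ≈ 1924.9997 billion.
ΔM = M₂ − M₁ = 1924.9997 − 304.2774 = 1620.7223 billion.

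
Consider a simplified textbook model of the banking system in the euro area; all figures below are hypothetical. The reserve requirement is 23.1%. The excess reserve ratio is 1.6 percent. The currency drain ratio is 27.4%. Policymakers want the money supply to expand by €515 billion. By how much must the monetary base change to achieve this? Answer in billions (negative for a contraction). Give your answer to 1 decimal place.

The money multiplier is m = (1 + c) / (rr + e + c) = (1 + 0.274) / (0.231 + 0.016 + 0.274) ≈ 2.44530.
ΔMB = ΔM / m = (+515) / 2.44530 ≈ 210.6081 billion.

€210.6 billion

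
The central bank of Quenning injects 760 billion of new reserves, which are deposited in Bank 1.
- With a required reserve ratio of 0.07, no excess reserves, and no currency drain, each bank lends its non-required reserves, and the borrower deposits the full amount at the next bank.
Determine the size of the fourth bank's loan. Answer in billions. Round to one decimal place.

Each bank lends a fraction (1 − rr) = 0.9300 of the deposit it receives, so Bank 4 receives 760·0.9300^3 and lends 760·0.9300^4 ≈ 568.5195 billion.

568.5 billion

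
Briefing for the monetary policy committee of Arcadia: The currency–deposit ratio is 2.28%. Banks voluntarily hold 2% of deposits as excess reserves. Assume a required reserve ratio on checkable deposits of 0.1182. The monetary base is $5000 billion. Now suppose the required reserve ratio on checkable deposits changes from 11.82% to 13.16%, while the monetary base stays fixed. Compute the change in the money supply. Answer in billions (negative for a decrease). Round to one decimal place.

Initially m₁ = (1 + 0.0228) / (0.1182 + 0.02 + 0.0228) ≈ 6.352795, so M₁ = 6.352795 × 5000 = 31763.975 billion.
After the change m₂ = (1 + 0.0228) / (0.1316 + 0.02 + 0.0228) ≈ 5.864679, so M₂ = 5.864679 × 5000 = 29323.395 billion.
ΔM = M₂ − M₁ = 29323.395 − 31763.975 = -2440.58 billion.

-2440.6 billion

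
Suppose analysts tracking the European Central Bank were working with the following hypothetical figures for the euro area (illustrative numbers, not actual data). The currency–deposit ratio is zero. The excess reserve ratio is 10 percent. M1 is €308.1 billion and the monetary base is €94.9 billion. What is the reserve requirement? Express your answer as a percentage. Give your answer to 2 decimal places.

20.80%

Using m = M/MB = 308.1/94.9 ≈ 3.246575. Since m = (1 + c)/(c + rr + e), the denominator satisfies c + rr + e = (1 + c)/m = (1 + 0) / 3.246575 ≈ 0.308017.
With c = 0 and e = 0.1, the reserve requirement is 0.308017 − 0 − 0.1 = 0.208017.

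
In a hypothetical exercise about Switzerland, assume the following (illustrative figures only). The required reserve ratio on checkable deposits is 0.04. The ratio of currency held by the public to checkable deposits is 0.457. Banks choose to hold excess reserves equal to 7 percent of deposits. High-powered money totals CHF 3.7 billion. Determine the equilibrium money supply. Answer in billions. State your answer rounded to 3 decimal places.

The money multiplier is m = (1 + c) / (rr + e + c) = (1 + 0.457) / (0.04 + 0.07 + 0.457) ≈ 2.56966.
So M = m × MB = 2.56966 × 3.7 ≈ 9.5077 billion.

CHF 9.508 billion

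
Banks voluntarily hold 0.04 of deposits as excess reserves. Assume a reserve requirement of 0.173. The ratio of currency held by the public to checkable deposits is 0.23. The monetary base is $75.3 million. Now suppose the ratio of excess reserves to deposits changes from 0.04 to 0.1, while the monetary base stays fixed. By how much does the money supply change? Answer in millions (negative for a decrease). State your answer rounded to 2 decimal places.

-24.94 million

Initially m₁ = (1 + 0.23) / (0.173 + 0.04 + 0.23) ≈ 2.77652, so M₁ = 2.77652 × 75.3 ≈ 209.072 million.
After the change m₂ = (1 + 0.23) / (0.173 + 0.1 + 0.23) ≈ 2.44533, so M₂ = 2.44533 × 75.3 ≈ 184.1333 million.
ΔM = M₂ − M₁ = 184.1333 − 209.072 = -24.9387 million.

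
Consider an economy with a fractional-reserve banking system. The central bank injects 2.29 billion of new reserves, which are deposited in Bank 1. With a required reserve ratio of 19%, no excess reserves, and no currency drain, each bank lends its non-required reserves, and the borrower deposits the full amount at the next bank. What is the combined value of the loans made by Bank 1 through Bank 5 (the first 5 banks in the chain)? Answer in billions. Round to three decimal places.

Bank i lends (1 − rr)^i of the original deposit: Bank 1 lends 2.29·0.8100 = 1.8549, Bank 2 lends 2.29·0.8100² ≈ 1.5025, and so on.
Summing a geometric series: total = 2.29·[0.8100·(1 − 0.8100^5) / (1 − 0.8100)] ≈ 6.3586 billion.

6.359 billion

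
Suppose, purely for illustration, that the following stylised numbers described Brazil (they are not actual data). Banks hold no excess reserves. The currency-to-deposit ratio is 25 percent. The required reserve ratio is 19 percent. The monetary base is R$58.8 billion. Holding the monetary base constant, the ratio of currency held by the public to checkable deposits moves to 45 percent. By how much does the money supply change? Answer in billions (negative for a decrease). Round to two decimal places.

Initially m₁ = (1 + 0.25) / (0.19 + 0.25) ≈ 2.84091, so M₁ = 2.84091 × 58.8 ≈ 167.0455 billion.
After the change m₂ = (1 + 0.45) / (0.19 + 0.45) ≈ 2.26562, so M₂ = 2.26562 × 58.8 ≈ 133.2185 billion.
ΔM = M₂ − M₁ = 133.2185 − 167.0455 = -33.827 billion.

-33.83 billion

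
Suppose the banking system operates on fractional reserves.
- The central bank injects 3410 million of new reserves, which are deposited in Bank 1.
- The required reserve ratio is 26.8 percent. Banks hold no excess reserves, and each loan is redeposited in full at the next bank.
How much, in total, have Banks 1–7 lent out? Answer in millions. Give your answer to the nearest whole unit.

Bank i lends (1 − rr)^i of the original deposit: Bank 1 lends 3410·0.7320 = 2496.1200, Bank 2 lends 3410·0.7320² ≈ 1827.1598, and so on.
Summing a geometric series: total = 3410·[0.7320·(1 − 0.7320^7) / (1 − 0.7320)] ≈ 8265.0430 million.

8265 million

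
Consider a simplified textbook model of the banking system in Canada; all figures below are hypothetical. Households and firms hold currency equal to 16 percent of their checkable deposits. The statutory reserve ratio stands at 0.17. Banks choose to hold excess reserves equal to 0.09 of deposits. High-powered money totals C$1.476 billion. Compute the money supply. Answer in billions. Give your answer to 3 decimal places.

The money multiplier is m = (1 + c) / (rr + e + c) = (1 + 0.16) / (0.17 + 0.09 + 0.16) ≈ 2.76190.
So M = m × MB = 2.76190 × 1.476 ≈ 4.0766 billion.

C$4.077 billion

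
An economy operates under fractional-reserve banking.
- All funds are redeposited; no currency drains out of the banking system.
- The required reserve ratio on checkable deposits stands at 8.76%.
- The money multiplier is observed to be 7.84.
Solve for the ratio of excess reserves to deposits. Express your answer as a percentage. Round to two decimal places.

4.00%

Using m = 7.84. Since m = (1 + c)/(c + rr + e), the denominator satisfies c + rr + e = (1 + c)/m = (1 + 0) / 7.84 ≈ 0.127551.
With c = 0 and rr = 0.0876, the ratio of excess reserves to deposits is 0.127551 − 0 − 0.0876 = 0.039951.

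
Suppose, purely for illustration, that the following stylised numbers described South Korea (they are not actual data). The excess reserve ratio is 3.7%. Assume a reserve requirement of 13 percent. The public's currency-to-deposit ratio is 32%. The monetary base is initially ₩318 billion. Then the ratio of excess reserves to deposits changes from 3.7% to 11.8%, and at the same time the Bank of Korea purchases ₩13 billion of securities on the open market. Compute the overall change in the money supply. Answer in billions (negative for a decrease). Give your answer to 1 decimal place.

Before: m₁ = (1 + 0.32) / (0.13 + 0.037 + 0.32) ≈ 2.71047, MB₁ = 318, so M₁ = 2.71047 × 318 ≈ 861.9295 billion.
After: m₂ = (1 + 0.32) / (0.13 + 0.118 + 0.32) ≈ 2.32394, MB₂ = 318 + 13 = 331, so M₂ = 2.32394 × 331 ≈ 769.2241 billion.
ΔM = M₂ − M₁ = 769.2241 − 861.9295 = -92.7054 billion.

-92.7 billion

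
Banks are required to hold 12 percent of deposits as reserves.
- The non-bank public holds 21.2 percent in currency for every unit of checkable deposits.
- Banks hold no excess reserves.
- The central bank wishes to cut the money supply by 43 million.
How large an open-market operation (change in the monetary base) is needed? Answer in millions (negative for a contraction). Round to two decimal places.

The money multiplier is m = (1 + c) / (rr + c) = (1 + 0.212) / (0.12 + 0.212) ≈ 3.65060.
ΔMB = ΔM / m = (−43) / 3.65060 ≈ -11.7789 million.

-11.78 million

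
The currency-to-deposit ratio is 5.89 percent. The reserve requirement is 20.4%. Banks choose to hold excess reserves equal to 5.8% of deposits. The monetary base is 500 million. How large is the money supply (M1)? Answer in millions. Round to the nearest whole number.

1650 million

The money multiplier is m = (1 + c) / (rr + e + c) = (1 + 0.0589) / (0.204 + 0.058 + 0.0589) ≈ 3.2998.
So M = m × MB = 3.2998 × 500 = 1649.9 million.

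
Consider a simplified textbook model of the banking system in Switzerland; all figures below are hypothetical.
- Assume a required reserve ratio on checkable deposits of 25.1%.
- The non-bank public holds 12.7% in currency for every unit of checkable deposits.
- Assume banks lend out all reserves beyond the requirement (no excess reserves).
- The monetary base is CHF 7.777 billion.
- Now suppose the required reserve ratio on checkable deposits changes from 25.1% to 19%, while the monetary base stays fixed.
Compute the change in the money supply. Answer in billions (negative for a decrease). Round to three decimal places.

CHF 4.462 billion

Initially m₁ = (1 + 0.127) / (0.251 + 0.127) ≈ 2.98148, so M₁ = 2.98148 × 7.777 ≈ 23.187 billion.
After the change m₂ = (1 + 0.127) / (0.19 + 0.127) ≈ 3.55521, so M₂ = 3.55521 × 7.777 ≈ 27.6489 billion.
ΔM = M₂ − M₁ = 27.6489 − 23.187 = 4.4619 billion.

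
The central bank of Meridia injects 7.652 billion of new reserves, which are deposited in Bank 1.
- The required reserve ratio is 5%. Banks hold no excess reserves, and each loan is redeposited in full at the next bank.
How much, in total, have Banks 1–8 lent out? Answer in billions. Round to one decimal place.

Bank i lends (1 − rr)^i of the original deposit: Bank 1 lends 7.652·0.9500 = 7.2694, Bank 2 lends 7.652·0.9500² ≈ 6.9059, and so on.
Summing a geometric series: total = 7.652·[0.9500·(1 − 0.9500^8) / (1 − 0.9500)] ≈ 48.9346 billion.

48.9 billion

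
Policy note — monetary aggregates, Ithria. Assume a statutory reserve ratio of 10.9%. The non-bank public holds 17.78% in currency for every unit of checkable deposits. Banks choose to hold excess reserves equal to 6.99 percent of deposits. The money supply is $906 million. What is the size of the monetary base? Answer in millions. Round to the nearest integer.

The money multiplier is m = (1 + c) / (rr + e + c) = (1 + 0.1778) / (0.109 + 0.0699 + 0.1778) ≈ 3.3019.
MB = M / m = 906 / 3.3019 ≈ 274.3875 million.

$274 million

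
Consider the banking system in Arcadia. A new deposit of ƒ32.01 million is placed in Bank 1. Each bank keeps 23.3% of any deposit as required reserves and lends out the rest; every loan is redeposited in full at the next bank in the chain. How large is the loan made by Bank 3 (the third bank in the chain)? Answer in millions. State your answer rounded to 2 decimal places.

Each bank lends a fraction (1 − rr) = 0.7670 of the deposit it receives, so Bank 3 receives 32.01·0.7670^2 and lends 32.01·0.7670^3 ≈ 14.4435 million.

ƒ14.44 million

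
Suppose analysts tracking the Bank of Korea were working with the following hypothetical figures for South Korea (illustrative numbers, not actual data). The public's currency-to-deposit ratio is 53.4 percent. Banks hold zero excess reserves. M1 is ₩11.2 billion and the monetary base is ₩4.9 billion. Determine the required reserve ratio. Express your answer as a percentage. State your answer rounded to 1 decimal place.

Using m = M/MB = 11.2/4.9 ≈ 2.285714. Since m = (1 + c)/(c + rr + e), the denominator satisfies c + rr + e = (1 + c)/m = (1 + 0.534) / 2.285714 ≈ 0.671125.
With c = 0.534 and e = 0, the required reserve ratio is 0.671125 − 0.534 − 0 = 0.137125.

13.7%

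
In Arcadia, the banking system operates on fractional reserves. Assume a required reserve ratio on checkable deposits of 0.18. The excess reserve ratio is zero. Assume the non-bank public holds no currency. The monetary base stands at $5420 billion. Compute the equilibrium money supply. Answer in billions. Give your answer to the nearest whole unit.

With no currency drain or excess reserves, the money multiplier is m = 1/rr = 1/0.18 ≈ 5.55556.
Money supply M = m × MB = 5.55556 × 5420 = 30111.1352 billion.

$30111 billion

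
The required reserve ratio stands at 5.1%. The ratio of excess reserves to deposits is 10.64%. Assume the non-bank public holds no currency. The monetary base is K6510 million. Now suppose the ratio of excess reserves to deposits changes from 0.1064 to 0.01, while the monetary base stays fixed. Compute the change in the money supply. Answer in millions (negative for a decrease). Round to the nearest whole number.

Initially m₁ = 1 / (0.051 + 0.1064) ≈ 6.35324, so M₁ = 6.35324 × 6510 = 41359.5924 million.
After the change m₂ = 1 / (0.051 + 0.01) ≈ 16.39344, so M₂ = 16.39344 × 6510 = 106721.2944 million.
ΔM = M₂ − M₁ = 106721.2944 − 41359.5924 = 65361.702 million.

K65362 million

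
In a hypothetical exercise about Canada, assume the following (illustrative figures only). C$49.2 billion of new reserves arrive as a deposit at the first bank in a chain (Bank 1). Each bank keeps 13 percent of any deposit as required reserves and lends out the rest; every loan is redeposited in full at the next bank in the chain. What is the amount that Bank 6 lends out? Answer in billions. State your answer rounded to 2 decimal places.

Each bank lends a fraction (1 − rr) = 0.8700 of the deposit it receives, so Bank 6 receives 49.2·0.8700^5 and lends 49.2·0.8700^6 ≈ 21.3344 billion.

C$21.33 billion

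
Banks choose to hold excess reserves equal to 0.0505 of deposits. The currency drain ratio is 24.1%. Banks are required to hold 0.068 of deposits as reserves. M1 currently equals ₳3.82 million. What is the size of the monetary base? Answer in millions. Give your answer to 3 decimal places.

The money multiplier is m = (1 + c) / (rr + e + c) = (1 + 0.241) / (0.068 + 0.0505 + 0.241) ≈ 3.45202.
MB = M / m = 3.82 / 3.45202 ≈ 1.1066 million.

₳1.107 million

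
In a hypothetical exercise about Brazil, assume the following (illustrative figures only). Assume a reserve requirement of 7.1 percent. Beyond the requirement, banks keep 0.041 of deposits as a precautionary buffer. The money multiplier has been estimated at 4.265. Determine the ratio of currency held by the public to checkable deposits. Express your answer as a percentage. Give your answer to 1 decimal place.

Using m = 4.265. From m = (1 + c)/(c + rr + e), rearranging gives 1 + c = m·(c + rr + e), so c·(1 − m) = m·(rr + e) − 1.
Hence c = [m·(rr + e) − 1]/(1 − m) = [4.265 × (0.071 + 0.041) − 1] / (1 − 4.265) ≈ 0.159975.

16.0%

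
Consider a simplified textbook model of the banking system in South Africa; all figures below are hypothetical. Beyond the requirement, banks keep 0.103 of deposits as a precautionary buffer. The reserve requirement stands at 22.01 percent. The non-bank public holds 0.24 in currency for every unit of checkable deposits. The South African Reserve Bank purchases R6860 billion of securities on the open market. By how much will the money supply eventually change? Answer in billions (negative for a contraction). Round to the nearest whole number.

The money multiplier is m = (1 + c) / (rr + e + c) = (1 + 0.24) / (0.2201 + 0.103 + 0.24) ≈ 2.20210.
The purchase adds 6860 billion of base, so ΔM = m × ΔMB = 2.20210 × (+6860) = 15106.406 billion.

R15106 billion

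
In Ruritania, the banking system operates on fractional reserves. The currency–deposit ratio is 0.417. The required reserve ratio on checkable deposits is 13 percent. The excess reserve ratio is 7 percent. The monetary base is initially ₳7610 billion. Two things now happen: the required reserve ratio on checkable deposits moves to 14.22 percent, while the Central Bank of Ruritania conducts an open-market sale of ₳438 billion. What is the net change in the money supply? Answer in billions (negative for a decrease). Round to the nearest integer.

Before: m₁ = (1 + 0.417) / (0.13 + 0.07 + 0.417) ≈ 2.29660, MB₁ = 7610, so M₁ = 2.29660 × 7610 = 17477.126 billion.
After: m₂ = (1 + 0.417) / (0.1422 + 0.07 + 0.417) ≈ 2.25207, MB₂ = 7610 − 438 = 7172, so M₂ = 2.25207 × 7172 ≈ 16151.846 billion.
ΔM = M₂ − M₁ = 16151.846 − 17477.126 = -1325.28 billion.

-1325 billion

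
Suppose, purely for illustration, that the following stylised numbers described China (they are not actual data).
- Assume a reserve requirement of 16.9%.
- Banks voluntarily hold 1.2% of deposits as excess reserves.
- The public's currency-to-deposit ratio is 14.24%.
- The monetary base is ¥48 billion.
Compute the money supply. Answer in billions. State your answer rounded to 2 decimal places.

¥169.56 billion

The money multiplier is m = (1 + c) / (rr + e + c) = (1 + 0.1424) / (0.169 + 0.012 + 0.1424) ≈ 3.53247.
So M = m × MB = 3.53247 × 48 ≈ 169.5586 billion.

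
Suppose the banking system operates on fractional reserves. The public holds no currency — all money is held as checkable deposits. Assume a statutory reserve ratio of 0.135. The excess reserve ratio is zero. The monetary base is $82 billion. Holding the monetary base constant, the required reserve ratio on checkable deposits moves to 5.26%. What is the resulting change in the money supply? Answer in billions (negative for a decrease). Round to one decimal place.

$951.5 billion

Initially m₁ = 1 / (0.135) ≈ 7.4074, so M₁ = 7.4074 × 82 = 607.4068 billion.
After the change m₂ = 1 / (0.0526) ≈ 19.0114, so M₂ = 19.0114 × 82 = 1558.9348 billion.
ΔM = M₂ − M₁ = 1558.9348 − 607.4068 = 951.528 billion.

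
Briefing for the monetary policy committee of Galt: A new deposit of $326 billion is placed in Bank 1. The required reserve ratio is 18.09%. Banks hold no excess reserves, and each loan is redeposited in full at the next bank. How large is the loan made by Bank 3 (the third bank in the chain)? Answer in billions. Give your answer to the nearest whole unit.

Each bank lends a fraction (1 − rr) = 0.8191 of the deposit it receives, so Bank 3 receives 326·0.8191^2 and lends 326·0.8191^3 ≈ 179.1548 billion.

$179 billion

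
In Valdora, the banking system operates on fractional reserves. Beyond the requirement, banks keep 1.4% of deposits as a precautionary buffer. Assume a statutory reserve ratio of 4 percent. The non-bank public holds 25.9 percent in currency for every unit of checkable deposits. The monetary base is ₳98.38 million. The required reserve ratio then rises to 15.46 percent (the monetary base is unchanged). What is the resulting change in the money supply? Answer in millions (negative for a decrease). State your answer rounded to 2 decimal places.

Initially m₁ = (1 + 0.259) / (0.04 + 0.014 + 0.259) ≈ 4.02236, so M₁ = 4.02236 × 98.38 ≈ 395.7198 million.
After the change m₂ = (1 + 0.259) / (0.1546 + 0.014 + 0.259) ≈ 2.94434, so M₂ = 2.94434 × 98.38 ≈ 289.6642 million.
ΔM = M₂ − M₁ = 289.6642 − 395.7198 = -106.0556 million.

-106.06 million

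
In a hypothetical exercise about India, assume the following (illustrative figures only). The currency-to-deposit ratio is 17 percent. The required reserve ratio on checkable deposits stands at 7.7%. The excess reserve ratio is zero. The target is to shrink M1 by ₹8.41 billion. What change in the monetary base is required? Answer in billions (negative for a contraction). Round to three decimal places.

The money multiplier is m = (1 + c) / (rr + c) = (1 + 0.17) / (0.077 + 0.17) ≈ 4.73684.
ΔMB = ΔM / m = (−8.41) / 4.73684 ≈ -1.7754 billion.

-1.775 billion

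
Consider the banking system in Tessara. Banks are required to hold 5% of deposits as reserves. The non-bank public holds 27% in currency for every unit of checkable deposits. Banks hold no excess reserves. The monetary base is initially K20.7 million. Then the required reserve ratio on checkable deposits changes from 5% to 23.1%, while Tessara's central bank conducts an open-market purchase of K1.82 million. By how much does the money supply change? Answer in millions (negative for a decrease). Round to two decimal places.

Before: m₁ = (1 + 0.27) / (0.05 + 0.27) = 3.96875, MB₁ = 20.7, so M₁ = 3.96875 × 20.7 ≈ 82.1531 million.
After: m₂ = (1 + 0.27) / (0.231 + 0.27) ≈ 2.53493, MB₂ = 20.7 + 1.82 = 22.52, so M₂ = 2.53493 × 22.52 ≈ 57.0866 million.
ΔM = M₂ − M₁ = 57.0866 − 82.1531 = -25.0665 million.

-25.07 million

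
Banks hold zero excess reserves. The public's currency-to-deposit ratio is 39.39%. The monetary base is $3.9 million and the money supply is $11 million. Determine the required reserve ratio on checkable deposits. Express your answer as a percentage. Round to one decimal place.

10.0%

Using m = M/MB = 11/3.9 ≈ 2.820513. Since m = (1 + c)/(c + rr + e), the denominator satisfies c + rr + e = (1 + c)/m = (1 + 0.3939) / 2.820513 ≈ 0.494201.
With c = 0.3939 and e = 0, the required reserve ratio on checkable deposits is 0.494201 − 0.3939 − 0 = 0.100301.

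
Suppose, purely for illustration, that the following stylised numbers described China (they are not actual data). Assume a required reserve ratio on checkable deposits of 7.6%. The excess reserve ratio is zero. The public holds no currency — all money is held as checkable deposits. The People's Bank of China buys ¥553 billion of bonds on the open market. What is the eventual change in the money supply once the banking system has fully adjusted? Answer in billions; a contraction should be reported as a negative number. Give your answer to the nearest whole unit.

The simple money multiplier is m = 1/rr = 1/0.076 ≈ 13.1579.
An open-market purchase increases the monetary base by 553 billion, so ΔM = m × ΔMB = 13.1579 × 553 = 7276.3187 billion.

¥7276 billion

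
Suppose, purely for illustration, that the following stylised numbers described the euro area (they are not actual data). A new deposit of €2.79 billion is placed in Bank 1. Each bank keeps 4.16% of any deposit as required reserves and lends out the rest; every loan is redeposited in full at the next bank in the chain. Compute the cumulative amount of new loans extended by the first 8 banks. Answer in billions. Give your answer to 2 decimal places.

Bank i lends (1 − rr)^i of the original deposit: Bank 1 lends 2.79·0.9584 ≈ 2.6739, Bank 2 lends 2.79·0.9584² ≈ 2.5627, and so on.
Summing a geometric series: total = 2.79·[0.9584·(1 − 0.9584^8) / (1 − 0.9584)] ≈ 18.5230 billion.

€18.52 billion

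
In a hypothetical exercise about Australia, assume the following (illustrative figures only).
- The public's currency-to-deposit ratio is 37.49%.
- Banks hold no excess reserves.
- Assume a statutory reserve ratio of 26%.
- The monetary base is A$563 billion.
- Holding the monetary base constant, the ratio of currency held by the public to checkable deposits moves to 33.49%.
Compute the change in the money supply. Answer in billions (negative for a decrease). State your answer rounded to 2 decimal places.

Initially m₁ = (1 + 0.3749) / (0.26 + 0.3749) ≈ 2.165538, so M₁ = 2.165538 × 563 ≈ 1219.1979 billion.
After the change m₂ = (1 + 0.3349) / (0.26 + 0.3349) ≈ 2.243907, so M₂ = 2.243907 × 563 ≈ 1263.3196 billion.
ΔM = M₂ − M₁ = 1263.3196 − 1219.1979 = 44.1217 billion.

A$44.12 billion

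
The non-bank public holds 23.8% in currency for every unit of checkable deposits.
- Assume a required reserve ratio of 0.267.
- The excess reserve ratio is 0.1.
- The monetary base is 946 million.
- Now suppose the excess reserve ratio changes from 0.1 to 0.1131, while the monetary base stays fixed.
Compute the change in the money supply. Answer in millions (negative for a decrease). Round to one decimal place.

-41.0 million

Initially m₁ = (1 + 0.238) / (0.267 + 0.1 + 0.238) ≈ 2.04628, so M₁ = 2.04628 × 946 ≈ 1935.7809 million.
After the change m₂ = (1 + 0.238) / (0.267 + 0.1131 + 0.238) ≈ 2.00291, so M₂ = 2.00291 × 946 ≈ 1894.7529 million.
ΔM = M₂ − M₁ = 1894.7529 − 1935.7809 = -41.028 million.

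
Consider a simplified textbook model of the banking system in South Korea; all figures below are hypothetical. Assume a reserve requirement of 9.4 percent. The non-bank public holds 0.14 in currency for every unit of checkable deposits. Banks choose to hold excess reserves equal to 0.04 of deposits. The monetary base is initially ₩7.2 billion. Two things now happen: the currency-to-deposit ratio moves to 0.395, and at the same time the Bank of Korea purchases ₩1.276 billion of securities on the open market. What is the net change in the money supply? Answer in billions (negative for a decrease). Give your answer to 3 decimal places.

-7.605 billion

Before: m₁ = (1 + 0.14) / (0.094 + 0.04 + 0.14) ≈ 4.16058, MB₁ = 7.2, so M₁ = 4.16058 × 7.2 ≈ 29.9562 billion.
After: m₂ = (1 + 0.395) / (0.094 + 0.04 + 0.395) ≈ 2.63705, MB₂ = 7.2 + 1.276 = 8.476, so M₂ = 2.63705 × 8.476 ≈ 22.3516 billion.
ΔM = M₂ − M₁ = 22.3516 − 29.9562 = -7.6046 billion.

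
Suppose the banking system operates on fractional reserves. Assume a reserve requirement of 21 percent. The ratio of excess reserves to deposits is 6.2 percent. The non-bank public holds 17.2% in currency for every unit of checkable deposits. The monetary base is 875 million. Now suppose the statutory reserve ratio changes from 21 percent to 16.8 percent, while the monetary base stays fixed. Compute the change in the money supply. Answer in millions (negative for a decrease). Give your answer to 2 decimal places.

Initially m₁ = (1 + 0.172) / (0.21 + 0.062 + 0.172) ≈ 2.639640, so M₁ = 2.639640 × 875 = 2309.685 million.
After the change m₂ = (1 + 0.172) / (0.168 + 0.062 + 0.172) ≈ 2.915423, so M₂ = 2.915423 × 875 ≈ 2550.9951 million.
ΔM = M₂ − M₁ = 2550.9951 − 2309.685 = 241.3101 million.

241.31 million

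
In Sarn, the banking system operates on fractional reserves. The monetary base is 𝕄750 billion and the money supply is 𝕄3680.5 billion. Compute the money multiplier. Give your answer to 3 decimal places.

The money multiplier is m = M / MB = 3680.5 / 750 ≈ 4.90733.

4.907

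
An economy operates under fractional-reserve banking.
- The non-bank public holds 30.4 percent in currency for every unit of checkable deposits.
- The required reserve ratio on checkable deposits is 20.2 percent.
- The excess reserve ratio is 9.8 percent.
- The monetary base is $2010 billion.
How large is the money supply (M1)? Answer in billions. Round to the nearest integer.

The money multiplier is m = (1 + c) / (rr + e + c) = (1 + 0.304) / (0.202 + 0.098 + 0.304) ≈ 2.15894.
So M = m × MB = 2.15894 × 2010 = 4339.4694 billion.

$4339 billion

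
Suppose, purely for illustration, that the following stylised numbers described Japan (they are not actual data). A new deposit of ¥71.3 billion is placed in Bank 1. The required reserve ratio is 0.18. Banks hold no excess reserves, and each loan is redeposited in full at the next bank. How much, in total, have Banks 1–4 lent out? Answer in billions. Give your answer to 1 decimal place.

¥178.0 billion

Bank i lends (1 − rr)^i of the original deposit: Bank 1 lends 71.3·0.8200 = 58.4660, Bank 2 lends 71.3·0.8200² ≈ 47.9421, and so on.
Summing a geometric series: total = 71.3·[0.8200·(1 − 0.8200^4) / (1 − 0.8200)] ≈ 177.9569 billion.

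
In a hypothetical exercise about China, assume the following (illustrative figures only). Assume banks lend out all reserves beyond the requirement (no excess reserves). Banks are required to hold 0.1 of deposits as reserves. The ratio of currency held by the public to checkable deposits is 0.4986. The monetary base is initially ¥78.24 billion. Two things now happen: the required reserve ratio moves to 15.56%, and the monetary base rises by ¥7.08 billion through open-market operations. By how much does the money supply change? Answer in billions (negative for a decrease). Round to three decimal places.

-0.429 billion

Before: m₁ = (1 + 0.4986) / (0.1 + 0.4986) ≈ 2.503508, MB₁ = 78.24, so M₁ = 2.503508 × 78.24 ≈ 195.8745 billion.
After: m₂ = (1 + 0.4986) / (0.1556 + 0.4986) ≈ 2.290737, MB₂ = 78.24 + 7.08 = 85.32, so M₂ = 2.290737 × 85.32 ≈ 195.4457 billion.
ΔM = M₂ − M₁ = 195.4457 − 195.8745 = -0.4288 billion.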